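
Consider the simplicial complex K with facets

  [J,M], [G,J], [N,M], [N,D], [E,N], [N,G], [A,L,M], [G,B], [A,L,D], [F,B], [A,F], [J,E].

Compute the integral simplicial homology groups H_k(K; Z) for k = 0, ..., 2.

H_0 = Z,  H_1 = Z^4,  H_2 = 0.

Order the vertices as A < B < D < E < F < G < J < L < M < N. Listing each simplex with vertices in this order, K has dimension 2 with simplices:

  0-simplices (10): A, B, D, E, F, G, J, L, M, N
  1-simplices (15): AD, AF, AL, AM, BF, BG, DL, DN, EJ, EN, GJ, GN, JM, LM, MN
  2-simplices (2): ADL, ALM

so the chain groups are C_0 ≅ Z^10, C_1 ≅ Z^15, C_2 ≅ Z^2.

∂_1: C_1 → C_0 is given by ∂[p,q] = [q] − [p].
The 10×15 boundary matrix has rank 9 and Smith normal form diag(1,1,1,1,1,1,1,1,1).

Boundary ∂_2: C_2 → C_1 maps a triangle to the signed sum of its edges. For instance
  ∂ALM = LM − AM + AL,
  ∂ADL = DL − AL + AD.
The 15×2 boundary matrix has rank 2 and Smith normal form diag(1,1).

Now H_k = ker ∂_k / im ∂_{k+1}, so:

  H_0: rank C_0 − rank ∂_1 = 10 − 9 = 1, and the invariant factors of ∂_1 are all 1, so H_0 ≅ Z.
  H_1: rank ker ∂_1 − rank ∂_2 = (15 − 9) − 2 = 4, and the invariant factors of ∂_2 are all 1, so H_1 ≅ Z^4.
  H_2: rank ker ∂_2 − rank ∂_3 = (2 − 2) − 0 = 0, and there is no ∂_3, so H_2 ≅ 0.

As a check, the Euler characteristic is 10 − 15 + 2 = -3, which agrees with 1 − 4 + 0 = -3.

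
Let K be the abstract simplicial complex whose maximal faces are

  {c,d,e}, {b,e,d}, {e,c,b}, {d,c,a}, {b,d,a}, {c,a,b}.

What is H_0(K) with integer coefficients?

H_0 ≅ Z.

Order the vertices as a < b < c < d < e. Listing each simplex with vertices in this order, K has dimension 2 with simplices:

  0-simplices (5): a, b, c, d, e
  1-simplices (9): ab, ac, ad, bc, bd, be, cd, ce, de
  2-simplices (6): abc, abd, acd, bce, bde, cde

so the chain groups are C_0 ≅ Z^5, C_1 ≅ Z^9, C_2 ≅ Z^6.

The boundary map ∂_1: C_1 → C_0 maps an edge to its endpoints' difference, ∂[p,q] = q − p. For instance
  ∂be = e − b.
The 5×9 boundary matrix has rank 4 and Smith normal form diag(1,1,1,1).

Boundary ∂_2: C_2 → C_1 sends each 2-simplex [p,q,r] to [q,r] − [p,r] + [p,q]. For instance
  ∂abd = bd − ad + ab,
  ∂acd = cd − ad + ac.
The 9×6 boundary matrix has rank 5 and Smith normal form diag(1,1,1,1,1).

From H_k ≅ ker(∂_k) / im(∂_{k+1}) we obtain:

  H_0: rank C_0 − rank ∂_1 = 5 − 4 = 1, and the invariant factors of ∂_1 are all 1, so H_0 = Z.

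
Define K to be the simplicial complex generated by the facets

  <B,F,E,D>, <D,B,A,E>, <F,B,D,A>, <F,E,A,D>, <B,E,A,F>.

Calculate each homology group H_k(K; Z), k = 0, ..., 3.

Order the vertices as A < B < D < E < F. Listing each simplex with vertices in this order, K has dimension 3 with simplices:

  0-simplices (5): A, B, D, E, F
  1-simplices (10): AB, AD, AE, AF, BD, BE, BF, DE, DF, EF
  2-simplices (10): ABD, ABE, ABF, ADE, ADF, AEF, BDE, BDF, BEF, DEF
  3-simplices (5): ABDE, ABDF, ABEF, ADEF, BDEF

giving chain groups C_0 ≅ Z^5, C_1 ≅ Z^10, C_2 ≅ Z^10, C_3 ≅ Z^5.

Boundary ∂_1: C_1 → C_0 is given by ∂[p,q] = [q] − [p].
The resulting 5×10 matrix has rank 4, and its Smith normal form has invariant factors (1,1,1,1).

The boundary map ∂_2: C_2 → C_1 acts by ∂[p,q,r] = [q,r] − [p,r] + [p,q]. For instance
  ∂ADE = DE − AE + AD,
  ∂BDF = DF − BF + BD.
The 10×10 boundary matrix has rank 6 and Smith normal form diag(1,1,1,1,1,1).

The boundary map ∂_3: C_3 → C_2 sends each 3-simplex σ to the alternating sum Σ_i (−1)^i (σ with its i-th vertex removed). For instance
  ∂ADEF = DEF − AEF + ADF − ADE,
  ∂BDEF = DEF − BEF + BDF − BDE.
This gives a 10×5 integer matrix of rank 4; reducing to Smith normal form yields diagonal entries (1,1,1,1).

From H_k ≅ ker(∂_k) / im(∂_{k+1}) we obtain:

  H_0: rank C_0 − rank ∂_1 = 5 − 4 = 1, and the invariant factors of ∂_1 are all 1, so H_0 ≅ Z.
  H_1: rank ker ∂_1 − rank ∂_2 = (10 − 4) − 6 = 0, and the invariant factors of ∂_2 are all 1, so H_1 ≅ 0.
  H_2: rank ker ∂_2 − rank ∂_3 = (10 − 6) − 4 = 0, and the invariant factors of ∂_3 are all 1, so H_2 ≅ 0.
  H_3: rank ker ∂_3 − rank ∂_4 = (5 − 4) − 0 = 1, and there is no ∂_4, so H_3 ≅ Z.

As a check, the Euler characteristic is 5 − 10 + 10 − 5 = 0, which agrees with 1 − 0 + 0 − 1 = 0.
(K is a triangulation of the 3-sphere S^3.)

H_0 = Z,  H_1 = 0,  H_2 = 0,  H_3 = Z.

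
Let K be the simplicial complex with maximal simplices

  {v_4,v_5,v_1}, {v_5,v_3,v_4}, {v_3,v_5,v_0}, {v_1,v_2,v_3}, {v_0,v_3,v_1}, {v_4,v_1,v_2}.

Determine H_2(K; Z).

Fix the vertex order v_0 < v_1 < v_2 < v_3 < v_4 < v_5 and write every simplex with vertices in increasing order. Then dim K = 2 and the simplices of K are:

  0-simplices (6): [v_0], [v_1], [v_2], [v_3], [v_4], [v_5]
  1-simplices (12): [v_0,v_1], [v_0,v_3], [v_0,v_5], [v_1,v_2], [v_1,v_3], [v_1,v_4], [v_1,v_5], [v_2,v_3], [v_2,v_4], [v_3,v_4], [v_3,v_5], [v_4,v_5]
  2-simplices (6): [v_0,v_1,v_3], [v_0,v_3,v_5], [v_1,v_2,v_3], [v_1,v_2,v_4], [v_1,v_4,v_5], [v_3,v_4,v_5]

so the chain groups are C_0 ≅ Z^6, C_1 ≅ Z^12, C_2 ≅ Z^6.

The boundary map ∂_1: C_1 → C_0 is given by ∂[p,q] = [q] − [p].
This gives a 6×12 integer matrix of rank 5; reducing to Smith normal form yields diagonal entries (1,1,1,1,1).

Boundary ∂_2: C_2 → C_1 acts by ∂[p,q,r] = [q,r] − [p,r] + [p,q]. For instance
  ∂[v_1,v_2,v_3] = [v_2,v_3] − [v_1,v_3] + [v_1,v_2],
  ∂[v_1,v_4,v_5] = [v_4,v_5] − [v_1,v_5] + [v_1,v_4].
The 12×6 boundary matrix has rank 6 and Smith normal form diag(1,1,1,1,1,1).

Reading off H_k = ker ∂_k / im ∂_{k+1}:

  H_2: rank ker ∂_2 − rank ∂_3 = (6 − 6) − 0 = 0, and there is no ∂_3, so H_2 = 0.

H_2 ≅ 0.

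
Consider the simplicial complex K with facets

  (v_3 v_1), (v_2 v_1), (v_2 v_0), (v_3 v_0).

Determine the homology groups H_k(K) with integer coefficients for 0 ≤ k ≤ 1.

H_0 ≅ Z,  H_1 ≅ Z.

Take the total order v_0 < v_1 < v_2 < v_3 on the vertex set. Then K (dimension 1) consists of the simplices:

  0-simplices (4): [v_0], [v_1], [v_2], [v_3]
  1-simplices (4): [v_0,v_2], [v_0,v_3], [v_1,v_2], [v_1,v_3]

so the chain groups are C_0 ≅ Z^4, C_1 ≅ Z^4.

∂_1: C_1 → C_0 is given by ∂[p,q] = [q] − [p].
The 4×4 boundary matrix has rank 3 and Smith normal form diag(1,1,1).

Now H_k = ker ∂_k / im ∂_{k+1}, so:

  H_0: rank C_0 − rank ∂_1 = 4 − 3 = 1, and the invariant factors of ∂_1 are all 1, so H_0 = Z.
  H_1: rank ker ∂_1 − rank ∂_2 = (4 − 3) − 0 = 1, and there is no ∂_2, so H_1 = Z.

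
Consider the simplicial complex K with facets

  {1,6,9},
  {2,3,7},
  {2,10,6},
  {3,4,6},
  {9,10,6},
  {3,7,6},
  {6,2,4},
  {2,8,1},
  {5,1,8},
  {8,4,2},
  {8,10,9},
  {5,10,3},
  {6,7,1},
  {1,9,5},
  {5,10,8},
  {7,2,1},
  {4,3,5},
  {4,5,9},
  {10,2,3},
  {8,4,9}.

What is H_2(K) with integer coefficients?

H_2 = 0.

We work with the vertex ordering 1 < 2 < 3 < 4 < 5 < 6 < 7 < 8 < 9 < 10. The simplices of K, each written with vertices in increasing order, are:

  0-simplices (10): [1], [2], [3], [4], [5], [6], [7], [8], [9], [10]
  1-simplices (30): (30 of them)
  2-simplices (20): (20 of them)

so the chain groups are C_0 ≅ Z^10, C_1 ≅ Z^30, C_2 ≅ Z^20.

The boundary map ∂_1: C_1 → C_0 is given by ∂[p,q] = [q] − [p]. For instance
  ∂[6,7] = [7] − [6].
The 10×30 boundary matrix has rank 9 and Smith normal form diag(1,1,1,1,1,1,1,1,1).

Boundary ∂_2: C_2 → C_1 maps a triangle to the signed sum of its edges. For instance
  ∂[2,4,6] = [4,6] − [2,6] + [2,4],
  ∂[3,4,6] = [4,6] − [3,6] + [3,4].
The resulting 30×20 matrix has rank 20, and its Smith normal form has invariant factors (1,1,1,1,1,1,1,1,1,1,1,1,1,1,1,1,1,1,1,2).

Now H_k = ker ∂_k / im ∂_{k+1}, so:

  H_2: rank ker ∂_2 − rank ∂_3 = (20 − 20) − 0 = 0, and there is no ∂_3, so H_2 = 0.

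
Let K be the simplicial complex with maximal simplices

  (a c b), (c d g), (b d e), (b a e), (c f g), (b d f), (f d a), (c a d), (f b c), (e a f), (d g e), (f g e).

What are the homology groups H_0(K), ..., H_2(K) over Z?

Fix the vertex order a < b < c < d < e < f < g and write every simplex with vertices in increasing order. Then dim K = 2 and the simplices of K are:

  0-simplices (7): a, b, c, d, e, f, g
  1-simplices (18): ab, ac, ad, ae, af, bc, bd, be, bf, cd, cf, cg, de, df, dg, ef, eg, fg
  2-simplices (12): abc, abe, acd, adf, aef, bcf, bde, bdf, cdg, cfg, deg, efg

so the chain groups are C_0 ≅ Z^7, C_1 ≅ Z^18, C_2 ≅ Z^12.

The boundary map ∂_1: C_1 → C_0 sends each edge [p,q] (with p < q) to q − p.
The resulting 7×18 matrix has rank 6, and its Smith normal form has invariant factors (1,1,1,1,1,1).

Boundary ∂_2: C_2 → C_1 acts by ∂[p,q,r] = [q,r] − [p,r] + [p,q]. For instance
  ∂abe = be − ae + ab,
  ∂deg = eg − dg + de.
The resulting 18×12 matrix has rank 12, and its Smith normal form has invariant factors (1,1,1,1,1,1,1,1,1,1,1,2).

Reading off H_k = ker ∂_k / im ∂_{k+1}:

  H_0: rank C_0 − rank ∂_1 = 7 − 6 = 1, and the invariant factors of ∂_1 are all 1, so H_0 ≅ Z.
  H_1: rank ker ∂_1 − rank ∂_2 = (18 − 6) − 12 = 0, and ∂_2 has invariant factor 2 > 1, so H_1 ≅ Z/2Z.
  H_2: rank ker ∂_2 − rank ∂_3 = (12 − 12) − 0 = 0, and there is no ∂_3, so H_2 ≅ 0.

H_0 ≅ Z,  H_1 ≅ Z/2Z,  H_2 = 0.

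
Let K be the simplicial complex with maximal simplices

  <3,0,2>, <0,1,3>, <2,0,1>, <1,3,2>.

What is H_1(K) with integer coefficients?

H_1 = 0.

Order the vertices as 0 < 1 < 2 < 3. Listing each simplex with vertices in this order, K has dimension 2 with simplices:

  0-simplices (4): [0], [1], [2], [3]
  1-simplices (6): [0,1], [0,2], [0,3], [1,2], [1,3], [2,3]
  2-simplices (4): [0,1,2], [0,1,3], [0,2,3], [1,2,3]

giving chain groups C_0 ≅ Z^4, C_1 ≅ Z^6, C_2 ≅ Z^4.

The boundary map ∂_1: C_1 → C_0 maps an edge to its endpoints' difference, ∂[p,q] = q − p. For instance
  ∂[2,3] = [3] − [2].
As a 4×6 matrix over Z this has rank 3, with invariant factors (1,1,1).

∂_2: C_2 → C_1 maps a triangle to the signed sum of its edges. For instance
  ∂[0,1,2] = [1,2] − [0,2] + [0,1],
  ∂[0,2,3] = [2,3] − [0,3] + [0,2].
This gives a 6×4 integer matrix of rank 3; reducing to Smith normal form yields diagonal entries (1,1,1).

From H_k ≅ ker(∂_k) / im(∂_{k+1}) we obtain:

  H_1: rank ker ∂_1 − rank ∂_2 = (6 − 3) − 3 = 0, and the invariant factors of ∂_2 are all 1, so H_1 = 0.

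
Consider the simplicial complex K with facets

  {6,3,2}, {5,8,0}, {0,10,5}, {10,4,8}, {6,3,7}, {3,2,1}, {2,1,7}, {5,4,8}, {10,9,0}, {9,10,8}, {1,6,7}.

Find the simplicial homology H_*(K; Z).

Take the total order 0 < 1 < 2 < 3 < 4 < 5 < 6 < 7 < 8 < 9 < 10 on the vertex set. Then K (dimension 2) consists of the simplices:

  0-simplices (11): [0], [1], [2], [3], [4], [5], [6], [7], [8], [9], [10]
  1-simplices (22): [0,5], [0,8], [0,9], [0,10], [1,2], [1,3], [1,6], [1,7], [2,3], [2,6], [2,7], [3,6], [3,7], [4,5], [4,8], [4,10], [5,8], [5,10], [6,7], [8,9], [8,10], [9,10]
  2-simplices (11): [0,5,8], [0,5,10], [0,9,10], [1,2,3], [1,2,7], [1,6,7], [2,3,6], [3,6,7], [4,5,8], [4,8,10], [8,9,10]

giving chain groups C_0 ≅ Z^11, C_1 ≅ Z^22, C_2 ≅ Z^11.

∂_1: C_1 → C_0 sends each edge [p,q] (with p < q) to q − p. For instance
  ∂[0,5] = [5] − [0].
As a 11×22 matrix over Z this has rank 9, with invariant factors (1,1,1,1,1,1,1,1,1).

Boundary ∂_2: C_2 → C_1 acts by ∂[p,q,r] = [q,r] − [p,r] + [p,q]. For instance
  ∂[2,3,6] = [3,6] − [2,6] + [2,3],
  ∂[1,2,3] = [2,3] − [1,3] + [1,2].
The resulting 22×11 matrix has rank 11, and its Smith normal form has invariant factors (1,1,1,1,1,1,1,1,1,1,1).

Computing H_k = (kernel of ∂_k) / (image of ∂_{k+1}):

  H_0: rank C_0 − rank ∂_1 = 11 − 9 = 2, and the invariant factors of ∂_1 are all 1, so H_0 = Z^2.
  H_1: rank ker ∂_1 − rank ∂_2 = (22 − 9) − 11 = 2, and the invariant factors of ∂_2 are all 1, so H_1 = Z^2.
  H_2: rank ker ∂_2 − rank ∂_3 = (11 − 11) − 0 = 0, and there is no ∂_3, so H_2 = 0.

As a check, the Euler characteristic is 11 − 22 + 11 = 0, which agrees with 2 − 2 + 0 = 0.

H_0 = Z^2,  H_1 = Z^2,  H_2 = 0.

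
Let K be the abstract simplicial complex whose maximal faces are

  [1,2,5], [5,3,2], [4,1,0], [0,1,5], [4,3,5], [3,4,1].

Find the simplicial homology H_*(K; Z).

Order the vertices as 0 < 1 < 2 < 3 < 4 < 5. Listing each simplex with vertices in this order, K has dimension 2 with simplices:

  0-simplices (6): [0], [1], [2], [3], [4], [5]
  1-simplices (12): [0,1], [0,4], [0,5], [1,2], [1,3], [1,4], [1,5], [2,3], [2,5], [3,4], [3,5], [4,5]
  2-simplices (6): [0,1,4], [0,1,5], [1,2,5], [1,3,4], [2,3,5], [3,4,5]

so the chain groups are C_0 ≅ Z^6, C_1 ≅ Z^12, C_2 ≅ Z^6.

∂_1: C_1 → C_0 is given by ∂[p,q] = [q] − [p]. For instance
  ∂[1,3] = [3] − [1].
This gives a 6×12 integer matrix of rank 5; reducing to Smith normal form yields diagonal entries (1,1,1,1,1).

∂_2: C_2 → C_1 sends each 2-simplex [p,q,r] to [q,r] − [p,r] + [p,q]. For instance
  ∂[3,4,5] = [4,5] − [3,5] + [3,4],
  ∂[0,1,5] = [1,5] − [0,5] + [0,1].
This gives a 12×6 integer matrix of rank 6; reducing to Smith normal form yields diagonal entries (1,1,1,1,1,1).

Computing H_k = (kernel of ∂_k) / (image of ∂_{k+1}):

  H_0: rank C_0 − rank ∂_1 = 6 − 5 = 1, and the invariant factors of ∂_1 are all 1, so H_0 = Z.
  H_1: rank ker ∂_1 − rank ∂_2 = (12 − 5) − 6 = 1, and the invariant factors of ∂_2 are all 1, so H_1 = Z.
  H_2: rank ker ∂_2 − rank ∂_3 = (6 − 6) − 0 = 0, and there is no ∂_3, so H_2 = 0.

H_0 = Z,  H_1 = Z,  H_2 = 0.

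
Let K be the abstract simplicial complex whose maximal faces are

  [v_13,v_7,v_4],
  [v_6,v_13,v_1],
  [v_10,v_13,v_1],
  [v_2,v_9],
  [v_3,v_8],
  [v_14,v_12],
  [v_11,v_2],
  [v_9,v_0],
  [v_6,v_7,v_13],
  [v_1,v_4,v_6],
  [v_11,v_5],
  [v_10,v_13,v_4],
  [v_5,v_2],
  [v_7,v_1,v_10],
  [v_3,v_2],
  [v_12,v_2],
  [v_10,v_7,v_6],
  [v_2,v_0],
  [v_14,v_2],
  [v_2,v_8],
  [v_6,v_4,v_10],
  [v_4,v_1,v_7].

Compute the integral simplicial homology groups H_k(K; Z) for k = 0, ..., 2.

H_0 ≅ Z^2,  H_1 ≅ Z^4 ⊕ Z/2Z,  H_2 = 0.

K has 15 vertices, 27 edges, 10 triangles.
rank ∂_0 = 0, rank ∂_1 = 13 ⇒ b_0 = 15 − 0 − 13 = 2; all invariant factors of ∂_1 are 1 so no torsion. So H_0 = Z^2.
rank ∂_1 = 13, rank ∂_2 = 10 ⇒ b_1 = 27 − 13 − 10 = 4; ∂_2 has invariant factor(s) [2] giving torsion. So H_1 = Z^4 ⊕ Z/2Z.
rank ∂_2 = 10, rank ∂_3 = 0 ⇒ b_2 = 10 − 10 − 0 = 0. So H_2 = 0.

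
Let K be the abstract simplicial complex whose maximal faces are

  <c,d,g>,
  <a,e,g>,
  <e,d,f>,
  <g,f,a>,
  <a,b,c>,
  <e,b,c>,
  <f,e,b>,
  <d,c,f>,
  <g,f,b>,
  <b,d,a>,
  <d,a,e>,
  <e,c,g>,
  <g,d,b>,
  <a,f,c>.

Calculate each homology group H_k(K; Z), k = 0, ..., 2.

Fix the vertex order a < b < c < d < e < f < g and write every simplex with vertices in increasing order. Then dim K = 2 and the simplices of K are:

  0-simplices (7): a, b, c, d, e, f, g
  1-simplices (21): ab, ac, ad, ae, af, ag, bc, bd, be, bf, bg, cd, ce, cf, cg, de, df, dg, ef, eg, fg
  2-simplices (14): abc, abd, acf, ade, aeg, afg, bce, bdg, bef, bfg, cdf, cdg, ceg, def

giving chain groups C_0 ≅ Z^7, C_1 ≅ Z^21, C_2 ≅ Z^14.

∂_1: C_1 → C_0 is given by ∂[p,q] = [q] − [p].
The 7×21 boundary matrix has rank 6 and Smith normal form diag(1,1,1,1,1,1).

∂_2: C_2 → C_1 maps a triangle to the signed sum of its edges. For instance
  ∂abc = bc − ac + ab,
  ∂bfg = fg − bg + bf.
As a 21×14 matrix over Z this has rank 13, with invariant factors (1,1,1,1,1,1,1,1,1,1,1,1,1).

Now H_k = ker ∂_k / im ∂_{k+1}, so:

  H_0: rank C_0 − rank ∂_1 = 7 − 6 = 1, and the invariant factors of ∂_1 are all 1, so H_0 ≅ Z.
  H_1: rank ker ∂_1 − rank ∂_2 = (21 − 6) − 13 = 2, and the invariant factors of ∂_2 are all 1, so H_1 ≅ Z^2.
  H_2: rank ker ∂_2 − rank ∂_3 = (14 − 13) − 0 = 1, and there is no ∂_3, so H_2 ≅ Z.

As a check, the Euler characteristic is 7 − 21 + 14 = 0, which agrees with 1 − 2 + 1 = 0.
(K is a triangulation of the torus T^2.)

H_0 = Z,  H_1 = Z^2,  H_2 = Z.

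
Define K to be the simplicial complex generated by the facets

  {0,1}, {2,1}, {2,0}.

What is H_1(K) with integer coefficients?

H_1 = Z.

Order the vertices as 0 < 1 < 2. Listing each simplex with vertices in this order, K has dimension 1 with simplices:

  0-simplices (3): [0], [1], [2]
  1-simplices (3): [0,1], [0,2], [1,2]

so the chain groups are C_0 ≅ Z^3, C_1 ≅ Z^3.

Boundary ∂_1: C_1 → C_0 maps an edge to its endpoints' difference, ∂[p,q] = q − p.
This gives a 3×3 integer matrix of rank 2; reducing to Smith normal form yields diagonal entries (1,1).

Reading off H_k = ker ∂_k / im ∂_{k+1}:

  H_1: rank ker ∂_1 − rank ∂_2 = (3 − 2) − 0 = 1, and there is no ∂_2, so H_1 ≅ Z.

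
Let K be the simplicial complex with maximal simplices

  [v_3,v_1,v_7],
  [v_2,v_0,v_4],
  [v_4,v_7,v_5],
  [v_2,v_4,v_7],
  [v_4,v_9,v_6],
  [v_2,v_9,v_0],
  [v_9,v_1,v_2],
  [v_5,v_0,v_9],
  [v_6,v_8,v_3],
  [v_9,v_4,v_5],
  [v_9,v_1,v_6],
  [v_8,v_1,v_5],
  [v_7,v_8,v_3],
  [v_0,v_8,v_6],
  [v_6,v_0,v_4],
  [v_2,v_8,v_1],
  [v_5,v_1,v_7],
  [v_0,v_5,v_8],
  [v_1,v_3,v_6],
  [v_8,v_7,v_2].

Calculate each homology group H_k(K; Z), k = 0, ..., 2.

Fix the vertex order v_0 < v_1 < v_2 < v_3 < v_4 < v_5 < v_6 < v_7 < v_8 < v_9 and write every simplex with vertices in increasing order. Then dim K = 2 and the simplices of K are:

  0-simplices (10): [v_0], [v_1], [v_2], [v_3], [v_4], [v_5], [v_6], [v_7], [v_8], [v_9]
  1-simplices (30): (30 of them)
  2-simplices (20): (20 of them)

Hence C_0 ≅ Z^10, C_1 ≅ Z^30, C_2 ≅ Z^20.

Boundary ∂_1: C_1 → C_0 maps an edge to its endpoints' difference, ∂[p,q] = q − p. For instance
  ∂[v_5,v_8] = [v_8] − [v_5].
The resulting 10×30 matrix has rank 9, and its Smith normal form has invariant factors (1,1,1,1,1,1,1,1,1).

Boundary ∂_2: C_2 → C_1 acts by ∂[p,q,r] = [q,r] − [p,r] + [p,q]. For instance
  ∂[v_1,v_5,v_8] = [v_5,v_8] − [v_1,v_8] + [v_1,v_5],
  ∂[v_0,v_2,v_4] = [v_2,v_4] − [v_0,v_4] + [v_0,v_2].
As a 30×20 matrix over Z this has rank 20, with invariant factors (1,1,1,1,1,1,1,1,1,1,1,1,1,1,1,1,1,1,1,2).

From H_k ≅ ker(∂_k) / im(∂_{k+1}) we obtain:

  H_0: rank C_0 − rank ∂_1 = 10 − 9 = 1, and the invariant factors of ∂_1 are all 1, so H_0 = Z.
  H_1: rank ker ∂_1 − rank ∂_2 = (30 − 9) − 20 = 1, and ∂_2 has invariant factor 2 > 1, so H_1 = Z ⊕ Z/2Z.
  H_2: rank ker ∂_2 − rank ∂_3 = (20 − 20) − 0 = 0, and there is no ∂_3, so H_2 = 0.

(K is a triangulation of the Klein bottle.)

H_0 ≅ Z,  H_1 ≅ Z ⊕ Z/2Z,  H_2 = 0.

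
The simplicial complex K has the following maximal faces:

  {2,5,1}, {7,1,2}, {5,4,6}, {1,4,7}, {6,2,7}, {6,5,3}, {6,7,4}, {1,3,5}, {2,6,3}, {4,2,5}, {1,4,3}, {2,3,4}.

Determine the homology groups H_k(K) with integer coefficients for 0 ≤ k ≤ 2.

H_0 ≅ Z,  H_1 ≅ Z/2Z,  H_2 = 0.

K has 7 vertices, 18 edges, 12 triangles.
rank ∂_0 = 0, rank ∂_1 = 6 ⇒ b_0 = 7 − 0 − 6 = 1; all invariant factors of ∂_1 are 1 so no torsion. So H_0 ≅ Z.
rank ∂_1 = 6, rank ∂_2 = 12 ⇒ b_1 = 18 − 6 − 12 = 0; ∂_2 has invariant factor(s) [2] giving torsion. So H_1 ≅ Z/2Z.
rank ∂_2 = 12, rank ∂_3 = 0 ⇒ b_2 = 12 − 12 − 0 = 0. So H_2 ≅ 0.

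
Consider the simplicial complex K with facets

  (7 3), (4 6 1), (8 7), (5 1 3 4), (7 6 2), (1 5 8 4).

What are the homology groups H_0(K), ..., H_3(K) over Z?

Take the total order 1 < 2 < 3 < 4 < 5 < 6 < 7 < 8 on the vertex set. Then K (dimension 3) consists of the simplices:

  0-simplices (8): [1], [2], [3], [4], [5], [6], [7], [8]
  1-simplices (16): [1,3], [1,4], [1,5], [1,6], [1,8], [2,6], [2,7], [3,4], [3,5], [3,7], [4,5], [4,6], [4,8], [5,8], [6,7], [7,8]
  2-simplices (9): [1,3,4], [1,3,5], [1,4,5], [1,4,6], [1,4,8], [1,5,8], [2,6,7], [3,4,5], [4,5,8]
  3-simplices (2): [1,3,4,5], [1,4,5,8]

Hence C_0 ≅ Z^8, C_1 ≅ Z^16, C_2 ≅ Z^9, C_3 ≅ Z^2.

Boundary ∂_1: C_1 → C_0 maps an edge to its endpoints' difference, ∂[p,q] = q − p.
The 8×16 boundary matrix has rank 7 and Smith normal form diag(1,1,1,1,1,1,1).

Boundary ∂_2: C_2 → C_1 maps a triangle to the signed sum of its edges. For instance
  ∂[2,6,7] = [6,7] − [2,7] + [2,6],
  ∂[1,4,6] = [4,6] − [1,6] + [1,4].
This gives a 16×9 integer matrix of rank 7; reducing to Smith normal form yields diagonal entries (1,1,1,1,1,1,1).

Boundary ∂_3: C_3 → C_2 sends each 3-simplex σ to the alternating sum Σ_i (−1)^i (σ with its i-th vertex removed). For instance
  ∂[1,3,4,5] = [3,4,5] − [1,4,5] + [1,3,5] − [1,3,4],
  ∂[1,4,5,8] = [4,5,8] − [1,5,8] + [1,4,8] − [1,4,5].
This gives a 9×2 integer matrix of rank 2; reducing to Smith normal form yields diagonal entries (1,1).

From H_k ≅ ker(∂_k) / im(∂_{k+1}) we obtain:

  H_0: rank C_0 − rank ∂_1 = 8 − 7 = 1, and the invariant factors of ∂_1 are all 1, so H_0 = Z.
  H_1: rank ker ∂_1 − rank ∂_2 = (16 − 7) − 7 = 2, and the invariant factors of ∂_2 are all 1, so H_1 = Z^2.
  H_2: rank ker ∂_2 − rank ∂_3 = (9 − 7) − 2 = 0, and the invariant factors of ∂_3 are all 1, so H_2 = 0.
  H_3: rank ker ∂_3 − rank ∂_4 = (2 − 2) − 0 = 0, and there is no ∂_4, so H_3 = 0.

H_0 = Z,  H_1 = Z^2,  H_2 = 0,  H_3 = 0.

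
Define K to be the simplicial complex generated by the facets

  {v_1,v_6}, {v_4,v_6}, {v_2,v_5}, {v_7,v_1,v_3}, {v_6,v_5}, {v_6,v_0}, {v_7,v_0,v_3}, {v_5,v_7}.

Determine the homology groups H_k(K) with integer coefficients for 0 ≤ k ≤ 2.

H_0 ≅ Z,  H_1 ≅ Z^2,  H_2 = 0.

Fix the vertex order v_0 < v_1 < v_2 < v_3 < v_4 < v_5 < v_6 < v_7 and write every simplex with vertices in increasing order. Then dim K = 2 and the simplices of K are:

  0-simplices (8): [v_0], [v_1], [v_2], [v_3], [v_4], [v_5], [v_6], [v_7]
  1-simplices (11): [v_0,v_3], [v_0,v_6], [v_0,v_7], [v_1,v_3], [v_1,v_6], [v_1,v_7], [v_2,v_5], [v_3,v_7], [v_4,v_6], [v_5,v_6], [v_5,v_7]
  2-simplices (2): [v_0,v_3,v_7], [v_1,v_3,v_7]

so the chain groups are C_0 ≅ Z^8, C_1 ≅ Z^11, C_2 ≅ Z^2.

∂_1: C_1 → C_0 is given by ∂[p,q] = [q] − [p]. For instance
  ∂[v_0,v_6] = [v_6] − [v_0].
The 8×11 boundary matrix has rank 7 and Smith normal form diag(1,1,1,1,1,1,1).

∂_2: C_2 → C_1 acts by ∂[p,q,r] = [q,r] − [p,r] + [p,q]. For instance
  ∂[v_0,v_3,v_7] = [v_3,v_7] − [v_0,v_7] + [v_0,v_3],
  ∂[v_1,v_3,v_7] = [v_3,v_7] − [v_1,v_7] + [v_1,v_3].
The 11×2 boundary matrix has rank 2 and Smith normal form diag(1,1).

Computing H_k = (kernel of ∂_k) / (image of ∂_{k+1}):

  H_0: rank C_0 − rank ∂_1 = 8 − 7 = 1, and the invariant factors of ∂_1 are all 1, so H_0 ≅ Z.
  H_1: rank ker ∂_1 − rank ∂_2 = (11 − 7) − 2 = 2, and the invariant factors of ∂_2 are all 1, so H_1 ≅ Z^2.
  H_2: rank ker ∂_2 − rank ∂_3 = (2 − 2) − 0 = 0, and there is no ∂_3, so H_2 ≅ 0.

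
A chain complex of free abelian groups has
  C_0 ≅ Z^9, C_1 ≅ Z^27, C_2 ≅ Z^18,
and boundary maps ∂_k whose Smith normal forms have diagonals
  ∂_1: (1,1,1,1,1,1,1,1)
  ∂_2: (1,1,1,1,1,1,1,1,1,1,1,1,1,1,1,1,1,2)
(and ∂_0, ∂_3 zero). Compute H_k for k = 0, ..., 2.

H_0: b_0 = 9 − 0 − 8 = 1; torsion from ∂_1 factors > 1: none. So H_0 ≅ Z.
H_1: b_1 = 27 − 8 − 18 = 1; torsion from ∂_2 factors > 1: [2]. So H_1 ≅ Z ⊕ Z/2Z.
H_2: b_2 = 18 − 18 − 0 = 0; torsion from ∂_3 factors > 1: none. So H_2 ≅ 0.

H_0 ≅ Z,  H_1 ≅ Z ⊕ Z/2Z,  H_2 = 0.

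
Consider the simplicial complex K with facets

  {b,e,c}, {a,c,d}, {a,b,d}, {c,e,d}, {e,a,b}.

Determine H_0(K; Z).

H_0 = Z.

K has 5 vertices, 10 edges, 5 triangles.
rank ∂_0 = 0, rank ∂_1 = 4 ⇒ b_0 = 5 − 0 − 4 = 1; all invariant factors of ∂_1 are 1 so no torsion. So H_0 = Z.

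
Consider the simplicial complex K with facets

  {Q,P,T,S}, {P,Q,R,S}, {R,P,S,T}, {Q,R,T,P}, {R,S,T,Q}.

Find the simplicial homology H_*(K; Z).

H_0 ≅ Z,  H_1 = 0,  H_2 = 0,  H_3 ≅ Z.

Take the total order P < Q < R < S < T on the vertex set. Then K (dimension 3) consists of the simplices:

  0-simplices (5): P, Q, R, S, T
  1-simplices (10): PQ, PR, PS, PT, QR, QS, QT, RS, RT, ST
  2-simplices (10): PQR, PQS, PQT, PRS, PRT, PST, QRS, QRT, QST, RST
  3-simplices (5): PQRS, PQRT, PQST, PRST, QRST

Hence C_0 ≅ Z^5, C_1 ≅ Z^10, C_2 ≅ Z^10, C_3 ≅ Z^5.

The boundary map ∂_1: C_1 → C_0 is given by ∂[p,q] = [q] − [p]. For instance
  ∂RS = S − R.
The resulting 5×10 matrix has rank 4, and its Smith normal form has invariant factors (1,1,1,1).

The boundary map ∂_2: C_2 → C_1 acts by ∂[p,q,r] = [q,r] − [p,r] + [p,q]. For instance
  ∂PRT = RT − PT + PR,
  ∂RST = ST − RT + RS.
As a 10×10 matrix over Z this has rank 6, with invariant factors (1,1,1,1,1,1).

∂_3: C_3 → C_2 sends each 3-simplex σ to the alternating sum Σ_i (−1)^i (σ with its i-th vertex removed). For instance
  ∂PRST = RST − PST + PRT − PRS,
  ∂PQRT = QRT − PRT + PQT − PQR.
The 10×5 boundary matrix has rank 4 and Smith normal form diag(1,1,1,1).

Computing H_k = (kernel of ∂_k) / (image of ∂_{k+1}):

  H_0: rank C_0 − rank ∂_1 = 5 − 4 = 1, and the invariant factors of ∂_1 are all 1, so H_0 ≅ Z.
  H_1: rank ker ∂_1 − rank ∂_2 = (10 − 4) − 6 = 0, and the invariant factors of ∂_2 are all 1, so H_1 ≅ 0.
  H_2: rank ker ∂_2 − rank ∂_3 = (10 − 6) − 4 = 0, and the invariant factors of ∂_3 are all 1, so H_2 ≅ 0.
  H_3: rank ker ∂_3 − rank ∂_4 = (5 − 4) − 0 = 1, and there is no ∂_4, so H_3 ≅ Z.

As a check, the Euler characteristic is 5 − 10 + 10 − 5 = 0, which agrees with 1 − 0 + 0 − 1 = 0.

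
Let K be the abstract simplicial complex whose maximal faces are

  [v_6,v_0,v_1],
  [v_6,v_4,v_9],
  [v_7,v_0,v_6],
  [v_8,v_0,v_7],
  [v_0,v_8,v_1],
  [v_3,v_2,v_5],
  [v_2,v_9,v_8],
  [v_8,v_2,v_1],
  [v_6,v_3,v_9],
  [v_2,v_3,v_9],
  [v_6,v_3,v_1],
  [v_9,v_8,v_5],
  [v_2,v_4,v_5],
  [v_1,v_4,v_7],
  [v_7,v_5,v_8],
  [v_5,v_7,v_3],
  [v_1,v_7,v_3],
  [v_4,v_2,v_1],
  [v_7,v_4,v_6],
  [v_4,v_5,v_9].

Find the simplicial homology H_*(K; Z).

H_0 = Z,  H_1 = Z × Z/2,  H_2 = 0.

We work with the vertex ordering v_0 < v_1 < v_2 < v_3 < v_4 < v_5 < v_6 < v_7 < v_8 < v_9. The simplices of K, each written with vertices in increasing order, are:

  0-simplices (10): [v_0], [v_1], [v_2], [v_3], [v_4], [v_5], [v_6], [v_7], [v_8], [v_9]
  1-simplices (30): (30 of them)
  2-simplices (20): (20 of them)

Hence C_0 ≅ Z^10, C_1 ≅ Z^30, C_2 ≅ Z^20.

∂_1: C_1 → C_0 sends each edge [p,q] (with p < q) to q − p. For instance
  ∂[v_3,v_5] = [v_5] − [v_3].
As a 10×30 matrix over Z this has rank 9, with invariant factors (1,1,1,1,1,1,1,1,1).

Boundary ∂_2: C_2 → C_1 maps a triangle to the signed sum of its edges. For instance
  ∂[v_0,v_1,v_8] = [v_1,v_8] − [v_0,v_8] + [v_0,v_1],
  ∂[v_5,v_8,v_9] = [v_8,v_9] − [v_5,v_9] + [v_5,v_8].
The resulting 30×20 matrix has rank 20, and its Smith normal form has invariant factors (1,1,1,1,1,1,1,1,1,1,1,1,1,1,1,1,1,1,1,2).

From H_k ≅ ker(∂_k) / im(∂_{k+1}) we obtain:

  H_0: rank C_0 − rank ∂_1 = 10 − 9 = 1, and the invariant factors of ∂_1 are all 1, so H_0 ≅ Z.
  H_1: rank ker ∂_1 − rank ∂_2 = (30 − 9) − 20 = 1, and ∂_2 has invariant factor 2 > 1, so H_1 ≅ Z × Z/2.
  H_2: rank ker ∂_2 − rank ∂_3 = (20 − 20) − 0 = 0, and there is no ∂_3, so H_2 ≅ 0.

As a check, the Euler characteristic is 10 − 30 + 20 = 0, which agrees with 1 − 1 + 0 = 0.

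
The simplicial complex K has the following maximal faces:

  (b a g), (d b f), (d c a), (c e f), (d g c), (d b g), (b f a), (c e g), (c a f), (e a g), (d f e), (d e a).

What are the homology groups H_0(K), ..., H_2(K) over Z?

H_0 = Z,  H_1 = Z/2,  H_2 = 0.

K has 7 vertices, 18 edges, 12 triangles.
rank ∂_0 = 0, rank ∂_1 = 6 ⇒ b_0 = 7 − 0 − 6 = 1; all invariant factors of ∂_1 are 1 so no torsion. So H_0 = Z.
rank ∂_1 = 6, rank ∂_2 = 12 ⇒ b_1 = 18 − 6 − 12 = 0; ∂_2 has invariant factor(s) [2] giving torsion. So H_1 = Z/2.
rank ∂_2 = 12, rank ∂_3 = 0 ⇒ b_2 = 12 − 12 − 0 = 0. So H_2 = 0.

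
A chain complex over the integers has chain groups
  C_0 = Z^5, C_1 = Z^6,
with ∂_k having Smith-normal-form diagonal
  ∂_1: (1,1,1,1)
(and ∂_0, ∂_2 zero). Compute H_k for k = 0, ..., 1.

H_0: b_0 = 5 − 0 − 4 = 1; torsion from ∂_1 factors > 1: none. So H_0 = Z.
H_1: b_1 = 6 − 4 − 0 = 2; torsion from ∂_2 factors > 1: none. So H_1 = Z^2.

H_0 = Z,  H_1 = Z^2.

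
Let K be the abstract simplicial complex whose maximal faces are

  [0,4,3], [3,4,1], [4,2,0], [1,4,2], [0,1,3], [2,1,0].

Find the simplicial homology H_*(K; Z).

H_0 ≅ Z,  H_1 = 0,  H_2 ≅ Z.

We work with the vertex ordering 0 < 1 < 2 < 3 < 4. The simplices of K, each written with vertices in increasing order, are:

  0-simplices (5): [0], [1], [2], [3], [4]
  1-simplices (9): [0,1], [0,2], [0,3], [0,4], [1,2], [1,3], [1,4], [2,4], [3,4]
  2-simplices (6): [0,1,2], [0,1,3], [0,2,4], [0,3,4], [1,2,4], [1,3,4]

giving chain groups C_0 ≅ Z^5, C_1 ≅ Z^9, C_2 ≅ Z^6.

The boundary map ∂_1: C_1 → C_0 sends each edge [p,q] (with p < q) to q − p. For instance
  ∂[0,1] = [1] − [0].
This gives a 5×9 integer matrix of rank 4; reducing to Smith normal form yields diagonal entries (1,1,1,1).

Boundary ∂_2: C_2 → C_1 sends each 2-simplex [p,q,r] to [q,r] − [p,r] + [p,q]. For instance
  ∂[0,3,4] = [3,4] − [0,4] + [0,3],
  ∂[1,3,4] = [3,4] − [1,4] + [1,3].
This gives a 9×6 integer matrix of rank 5; reducing to Smith normal form yields diagonal entries (1,1,1,1,1).

Now H_k = ker ∂_k / im ∂_{k+1}, so:

  H_0: rank C_0 − rank ∂_1 = 5 − 4 = 1, and the invariant factors of ∂_1 are all 1, so H_0 = Z.
  H_1: rank ker ∂_1 − rank ∂_2 = (9 − 4) − 5 = 0, and the invariant factors of ∂_2 are all 1, so H_1 = 0.
  H_2: rank ker ∂_2 − rank ∂_3 = (6 − 5) − 0 = 1, and there is no ∂_3, so H_2 = Z.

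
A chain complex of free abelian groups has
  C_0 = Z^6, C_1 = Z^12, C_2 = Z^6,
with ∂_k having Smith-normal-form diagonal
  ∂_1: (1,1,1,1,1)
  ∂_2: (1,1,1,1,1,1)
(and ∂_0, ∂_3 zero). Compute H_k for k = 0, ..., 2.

H_0 ≅ Z,  H_1 ≅ Z,  H_2 = 0.

H_0: b_0 = 6 − 0 − 5 = 1; torsion from ∂_1 factors > 1: none. So H_0 ≅ Z.
H_1: b_1 = 12 − 5 − 6 = 1; torsion from ∂_2 factors > 1: none. So H_1 ≅ Z.
H_2: b_2 = 6 − 6 − 0 = 0; torsion from ∂_3 factors > 1: none. So H_2 ≅ 0.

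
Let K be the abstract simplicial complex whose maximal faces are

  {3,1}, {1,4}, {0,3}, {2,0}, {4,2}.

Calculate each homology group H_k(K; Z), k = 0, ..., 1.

H_0 = Z,  H_1 = Z.

Order the vertices as 0 < 1 < 2 < 3 < 4. Listing each simplex with vertices in this order, K has dimension 1 with simplices:

  0-simplices (5): [0], [1], [2], [3], [4]
  1-simplices (5): [0,2], [0,3], [1,3], [1,4], [2,4]

so the chain groups are C_0 ≅ Z^5, C_1 ≅ Z^5.

The boundary map ∂_1: C_1 → C_0 sends each edge [p,q] (with p < q) to q − p. For instance
  ∂[0,2] = [2] − [0].
As a 5×5 matrix over Z this has rank 4, with invariant factors (1,1,1,1).

Computing H_k = (kernel of ∂_k) / (image of ∂_{k+1}):

  H_0: rank C_0 − rank ∂_1 = 5 − 4 = 1, and the invariant factors of ∂_1 are all 1, so H_0 ≅ Z.
  H_1: rank ker ∂_1 − rank ∂_2 = (5 − 4) − 0 = 1, and there is no ∂_2, so H_1 ≅ Z.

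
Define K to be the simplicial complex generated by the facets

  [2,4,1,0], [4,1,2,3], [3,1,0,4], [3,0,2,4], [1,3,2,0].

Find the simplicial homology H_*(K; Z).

Order the vertices as 0 < 1 < 2 < 3 < 4. Listing each simplex with vertices in this order, K has dimension 3 with simplices:

  0-simplices (5): [0], [1], [2], [3], [4]
  1-simplices (10): [0,1], [0,2], [0,3], [0,4], [1,2], [1,3], [1,4], [2,3], [2,4], [3,4]
  2-simplices (10): [0,1,2], [0,1,3], [0,1,4], [0,2,3], [0,2,4], [0,3,4], [1,2,3], [1,2,4], [1,3,4], [2,3,4]
  3-simplices (5): [0,1,2,3], [0,1,2,4], [0,1,3,4], [0,2,3,4], [1,2,3,4]

giving chain groups C_0 ≅ Z^5, C_1 ≅ Z^10, C_2 ≅ Z^10, C_3 ≅ Z^5.

Boundary ∂_1: C_1 → C_0 sends each edge [p,q] (with p < q) to q − p.
The resulting 5×10 matrix has rank 4, and its Smith normal form has invariant factors (1,1,1,1).

Boundary ∂_2: C_2 → C_1 maps a triangle to the signed sum of its edges. For instance
  ∂[0,3,4] = [3,4] − [0,4] + [0,3],
  ∂[0,1,3] = [1,3] − [0,3] + [0,1].
As a 10×10 matrix over Z this has rank 6, with invariant factors (1,1,1,1,1,1).

∂_3: C_3 → C_2 sends each 3-simplex σ to the alternating sum Σ_i (−1)^i (σ with its i-th vertex removed). For instance
  ∂[0,1,2,3] = [1,2,3] − [0,2,3] + [0,1,3] − [0,1,2],
  ∂[0,1,2,4] = [1,2,4] − [0,2,4] + [0,1,4] − [0,1,2].
The 10×5 boundary matrix has rank 4 and Smith normal form diag(1,1,1,1).

Now H_k = ker ∂_k / im ∂_{k+1}, so:

  H_0: rank C_0 − rank ∂_1 = 5 − 4 = 1, and the invariant factors of ∂_1 are all 1, so H_0 = Z.
  H_1: rank ker ∂_1 − rank ∂_2 = (10 − 4) − 6 = 0, and the invariant factors of ∂_2 are all 1, so H_1 = 0.
  H_2: rank ker ∂_2 − rank ∂_3 = (10 − 6) − 4 = 0, and the invariant factors of ∂_3 are all 1, so H_2 = 0.
  H_3: rank ker ∂_3 − rank ∂_4 = (5 − 4) − 0 = 1, and there is no ∂_4, so H_3 = Z.

As a check, the Euler characteristic is 5 − 10 + 10 − 5 = 0, which agrees with 1 − 0 + 0 − 1 = 0.
(K is a triangulation of the 3-sphere S^3.)

H_0 ≅ Z,  H_1 = 0,  H_2 = 0,  H_3 ≅ Z.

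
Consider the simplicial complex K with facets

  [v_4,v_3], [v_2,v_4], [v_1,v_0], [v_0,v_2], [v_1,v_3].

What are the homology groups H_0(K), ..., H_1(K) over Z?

H_0 ≅ Z,  H_1 ≅ Z.

We work with the vertex ordering v_0 < v_1 < v_2 < v_3 < v_4. The simplices of K, each written with vertices in increasing order, are:

  0-simplices (5): [v_0], [v_1], [v_2], [v_3], [v_4]
  1-simplices (5): [v_0,v_1], [v_0,v_2], [v_1,v_3], [v_2,v_4], [v_3,v_4]

giving chain groups C_0 ≅ Z^5, C_1 ≅ Z^5.

The boundary map ∂_1: C_1 → C_0 is given by ∂[p,q] = [q] − [p]. For instance
  ∂[v_2,v_4] = [v_4] − [v_2].
The 5×5 boundary matrix has rank 4 and Smith normal form diag(1,1,1,1).

From H_k ≅ ker(∂_k) / im(∂_{k+1}) we obtain:

  H_0: rank C_0 − rank ∂_1 = 5 − 4 = 1, and the invariant factors of ∂_1 are all 1, so H_0 = Z.
  H_1: rank ker ∂_1 − rank ∂_2 = (5 − 4) − 0 = 1, and there is no ∂_2, so H_1 = Z.

As a check, the Euler characteristic is 5 − 5 = 0, which agrees with 1 − 1 = 0.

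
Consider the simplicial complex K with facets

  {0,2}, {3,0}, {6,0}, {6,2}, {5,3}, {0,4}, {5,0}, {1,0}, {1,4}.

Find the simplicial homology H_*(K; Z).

K has 7 vertices, 9 edges.
rank ∂_0 = 0, rank ∂_1 = 6 ⇒ b_0 = 7 − 0 − 6 = 1; all invariant factors of ∂_1 are 1 so no torsion. So H_0 = Z.
rank ∂_1 = 6, rank ∂_2 = 0 ⇒ b_1 = 9 − 6 − 0 = 3. So H_1 = Z^3.

H_0 = Z,  H_1 = Z^3.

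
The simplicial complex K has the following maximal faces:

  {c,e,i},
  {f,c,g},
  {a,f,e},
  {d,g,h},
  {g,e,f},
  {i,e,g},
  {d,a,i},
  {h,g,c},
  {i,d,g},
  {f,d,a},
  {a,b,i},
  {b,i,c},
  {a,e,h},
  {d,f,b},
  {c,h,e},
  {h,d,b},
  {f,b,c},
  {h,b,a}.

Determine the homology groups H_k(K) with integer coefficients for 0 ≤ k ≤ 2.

H_0 ≅ Z,  H_1 ≅ Z ⊕ Z/2Z,  H_2 = 0.

Order the vertices as a < b < c < d < e < f < g < h < i. Listing each simplex with vertices in this order, K has dimension 2 with simplices:

  0-simplices (9): a, b, c, d, e, f, g, h, i
  1-simplices (27): ab, ad, ae, af, ah, ai, bc, bd, bf, bh, bi, ce, cf, cg, ch, ci, df, dg, dh, di, ef, eg, eh, ei, fg, gh, gi
  2-simplices (18): abh, abi, adf, adi, aef, aeh, bcf, bci, bdf, bdh, ceh, cei, cfg, cgh, dgh, dgi, efg, egi

giving chain groups C_0 ≅ Z^9, C_1 ≅ Z^27, C_2 ≅ Z^18.

∂_1: C_1 → C_0 is given by ∂[p,q] = [q] − [p]. For instance
  ∂ch = h − c.
The 9×27 boundary matrix has rank 8 and Smith normal form diag(1,1,1,1,1,1,1,1).

Boundary ∂_2: C_2 → C_1 acts by ∂[p,q,r] = [q,r] − [p,r] + [p,q]. For instance
  ∂bcf = cf − bf + bc,
  ∂abi = bi − ai + ab.
The resulting 27×18 matrix has rank 18, and its Smith normal form has invariant factors (1,1,1,1,1,1,1,1,1,1,1,1,1,1,1,1,1,2).

Computing H_k = (kernel of ∂_k) / (image of ∂_{k+1}):

  H_0: rank C_0 − rank ∂_1 = 9 − 8 = 1, and the invariant factors of ∂_1 are all 1, so H_0 ≅ Z.
  H_1: rank ker ∂_1 − rank ∂_2 = (27 − 8) − 18 = 1, and ∂_2 has invariant factor 2 > 1, so H_1 ≅ Z ⊕ Z/2Z.
  H_2: rank ker ∂_2 − rank ∂_3 = (18 − 18) − 0 = 0, and there is no ∂_3, so H_2 ≅ 0.

As a check, the Euler characteristic is 9 − 27 + 18 = 0, which agrees with 1 − 1 + 0 = 0.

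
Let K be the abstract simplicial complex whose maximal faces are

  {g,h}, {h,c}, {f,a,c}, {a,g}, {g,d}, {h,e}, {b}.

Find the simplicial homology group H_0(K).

Fix the vertex order a < b < c < d < e < f < g < h and write every simplex with vertices in increasing order. Then dim K = 2 and the simplices of K are:

  0-simplices (8): a, b, c, d, e, f, g, h
  1-simplices (8): ac, af, ag, cf, ch, dg, eh, gh
  2-simplices (1): acf

so the chain groups are C_0 ≅ Z^8, C_1 ≅ Z^8, C_2 ≅ Z^1.

The boundary map ∂_1: C_1 → C_0 sends each edge [p,q] (with p < q) to q − p. For instance
  ∂ch = h − c.
The resulting 8×8 matrix has rank 6, and its Smith normal form has invariant factors (1,1,1,1,1,1).

Boundary ∂_2: C_2 → C_1 maps a triangle to the signed sum of its edges. For instance
  ∂acf = cf − af + ac.
The 8×1 boundary matrix has rank 1 and Smith normal form diag(1).

Computing H_k = (kernel of ∂_k) / (image of ∂_{k+1}):

  H_0: rank C_0 − rank ∂_1 = 8 − 6 = 2, and the invariant factors of ∂_1 are all 1, so H_0 = Z^2.

H_0 = Z^2.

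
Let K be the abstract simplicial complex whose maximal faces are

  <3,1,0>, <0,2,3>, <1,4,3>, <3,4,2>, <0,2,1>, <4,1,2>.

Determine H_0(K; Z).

H_0 ≅ Z.

We work with the vertex ordering 0 < 1 < 2 < 3 < 4. The simplices of K, each written with vertices in increasing order, are:

  0-simplices (5): [0], [1], [2], [3], [4]
  1-simplices (9): [0,1], [0,2], [0,3], [1,2], [1,3], [1,4], [2,3], [2,4], [3,4]
  2-simplices (6): [0,1,2], [0,1,3], [0,2,3], [1,2,4], [1,3,4], [2,3,4]

Hence C_0 ≅ Z^5, C_1 ≅ Z^9, C_2 ≅ Z^6.

The boundary map ∂_1: C_1 → C_0 maps an edge to its endpoints' difference, ∂[p,q] = q − p.
The resulting 5×9 matrix has rank 4, and its Smith normal form has invariant factors (1,1,1,1).

The boundary map ∂_2: C_2 → C_1 maps a triangle to the signed sum of its edges. For instance
  ∂[1,3,4] = [3,4] − [1,4] + [1,3],
  ∂[0,1,2] = [1,2] − [0,2] + [0,1].
The resulting 9×6 matrix has rank 5, and its Smith normal form has invariant factors (1,1,1,1,1).

From H_k ≅ ker(∂_k) / im(∂_{k+1}) we obtain:

  H_0: rank C_0 − rank ∂_1 = 5 − 4 = 1, and the invariant factors of ∂_1 are all 1, so H_0 ≅ Z.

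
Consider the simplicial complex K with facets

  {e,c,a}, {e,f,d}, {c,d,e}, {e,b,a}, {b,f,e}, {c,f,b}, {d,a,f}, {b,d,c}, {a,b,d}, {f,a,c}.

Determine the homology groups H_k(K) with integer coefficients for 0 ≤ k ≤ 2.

H_0 ≅ Z,  H_1 ≅ Z/2,  H_2 = 0.

We work with the vertex ordering a < b < c < d < e < f. The simplices of K, each written with vertices in increasing order, are:

  0-simplices (6): a, b, c, d, e, f
  1-simplices (15): ab, ac, ad, ae, af, bc, bd, be, bf, cd, ce, cf, de, df, ef
  2-simplices (10): abd, abe, ace, acf, adf, bcd, bcf, bef, cde, def

so the chain groups are C_0 ≅ Z^6, C_1 ≅ Z^15, C_2 ≅ Z^10.

∂_1: C_1 → C_0 maps an edge to its endpoints' difference, ∂[p,q] = q − p.
The resulting 6×15 matrix has rank 5, and its Smith normal form has invariant factors (1,1,1,1,1).

The boundary map ∂_2: C_2 → C_1 acts by ∂[p,q,r] = [q,r] − [p,r] + [p,q]. For instance
  ∂acf = cf − af + ac,
  ∂cde = de − ce + cd.
The resulting 15×10 matrix has rank 10, and its Smith normal form has invariant factors (1,1,1,1,1,1,1,1,1,2).

Reading off H_k = ker ∂_k / im ∂_{k+1}:

  H_0: rank C_0 − rank ∂_1 = 6 − 5 = 1, and the invariant factors of ∂_1 are all 1, so H_0 ≅ Z.
  H_1: rank ker ∂_1 − rank ∂_2 = (15 − 5) − 10 = 0, and ∂_2 has invariant factor 2 > 1, so H_1 ≅ Z/2.
  H_2: rank ker ∂_2 − rank ∂_3 = (10 − 10) − 0 = 0, and there is no ∂_3, so H_2 ≅ 0.

As a check, the Euler characteristic is 6 − 15 + 10 = 1, which agrees with 1 − 0 + 0 = 1.
(K is a triangulation of the real projective plane RP^2.)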